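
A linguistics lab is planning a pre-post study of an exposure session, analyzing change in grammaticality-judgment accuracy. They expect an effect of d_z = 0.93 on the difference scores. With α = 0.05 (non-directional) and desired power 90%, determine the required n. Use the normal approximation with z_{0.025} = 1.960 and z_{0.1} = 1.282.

n = 13 pairs

For a paired (one-sample on differences) test: n = ((z_{α/2} + z_β) / d)².
z_{α/2} + z_β = 1.960 + 1.282 = 3.242.
n = (3.242 / 0.93)² = 3.486² = 12.15.
Round up.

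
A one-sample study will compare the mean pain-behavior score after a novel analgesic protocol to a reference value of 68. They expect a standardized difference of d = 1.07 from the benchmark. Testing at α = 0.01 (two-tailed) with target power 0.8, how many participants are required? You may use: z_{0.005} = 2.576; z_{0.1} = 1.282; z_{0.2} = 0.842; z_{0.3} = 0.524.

n = 11

For a one-sample test: n = ((z_{α/2} + z_β) / d)².
z_{α/2} + z_β = 2.576 + 0.842 = 3.418.
n = (3.418 / 1.07)² = 3.194² = 10.20.
Round up.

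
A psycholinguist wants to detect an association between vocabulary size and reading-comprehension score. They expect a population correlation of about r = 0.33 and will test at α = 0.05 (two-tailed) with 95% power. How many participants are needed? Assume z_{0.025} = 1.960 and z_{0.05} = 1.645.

n = 114

Fisher's z: C = ½·ln((1+r)/(1−r)) = ½·ln(1.9851) = 0.3428.
n = ((z_{α/2} + z_β)/C)² + 3.
(1.960 + 1.645) / 0.3428 = 3.605 / 0.3428 = 10.516.
n = 10.516² + 3 = 110.59 + 3 = 113.6.
Round up.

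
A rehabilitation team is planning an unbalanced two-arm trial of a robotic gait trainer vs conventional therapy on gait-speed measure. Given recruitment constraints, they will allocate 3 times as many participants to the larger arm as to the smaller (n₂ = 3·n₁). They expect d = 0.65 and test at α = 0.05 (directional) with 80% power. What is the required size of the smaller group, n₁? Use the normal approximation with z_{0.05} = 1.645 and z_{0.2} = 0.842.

n₁ = 20

With allocation ratio k = n₂/n₁ = 3, Var(x̄₁−x̄₂) = σ²(1/n₁ + 1/(k·n₁)) = σ²·(k+1)/(k·n₁).
So n₁ = (1 + 1/k)·((z_{α} + z_β)/d)² = 1.333 × (2.487/0.65)².
n₁ = 1.333 × 14.64 = 19.5.
Round up: n₁ = 20, giving n₂ = 3 × 20 = 60.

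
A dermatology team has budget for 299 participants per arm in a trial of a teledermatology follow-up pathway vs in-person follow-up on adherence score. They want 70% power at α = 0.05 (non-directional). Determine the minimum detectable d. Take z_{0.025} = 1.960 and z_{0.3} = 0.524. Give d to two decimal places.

d_min ≈ 0.20

For two independent groups of n = 299 each: d_min = (z_{α/2} + z_β)·√(2/n).
z-sum = 1.960 + 0.524 = 2.484.
d_min = 2.484 × √(2/299) = 2.484 × 0.0818 = 0.203.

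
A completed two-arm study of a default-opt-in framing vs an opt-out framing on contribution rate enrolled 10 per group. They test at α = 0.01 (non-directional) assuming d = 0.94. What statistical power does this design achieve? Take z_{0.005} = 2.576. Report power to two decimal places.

power ≈ 0.32

For two equal groups, power = Φ(d·√(n/2) − z_{α/2}).
d·√(n/2) = 0.94 × √(10/2) = 0.94 × 2.236 = 2.102.
z_β = 2.102 − 2.576 = -0.474.
Power = Φ(-0.474) = 0.318.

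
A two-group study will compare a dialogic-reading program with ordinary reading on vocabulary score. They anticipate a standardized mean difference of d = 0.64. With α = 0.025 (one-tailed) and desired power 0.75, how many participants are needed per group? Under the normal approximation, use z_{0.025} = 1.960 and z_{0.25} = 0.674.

n = 34 per group

For two independent groups with equal n: n = 2·((z_{α} + z_β) / d)².
z_{α} + z_β = 1.960 + 0.674 = 2.634.
n = 2 × (2.634 / 0.64)² = 2 × 4.116² = 2 × 16.94 = 33.9.
Round up to the next whole participant.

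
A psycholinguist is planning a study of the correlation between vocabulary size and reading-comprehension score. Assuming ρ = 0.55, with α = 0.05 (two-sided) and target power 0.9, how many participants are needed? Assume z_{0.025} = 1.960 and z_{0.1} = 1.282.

Fisher's z: C = ½·ln((1+r)/(1−r)) = ½·ln(3.4444) = 0.6184.
n = ((z_{α/2} + z_β)/C)² + 3.
(1.960 + 1.282) / 0.6184 = 3.242 / 0.6184 = 5.243.
n = 5.243² + 3 = 27.48 + 3 = 30.5.
Round up.

n = 31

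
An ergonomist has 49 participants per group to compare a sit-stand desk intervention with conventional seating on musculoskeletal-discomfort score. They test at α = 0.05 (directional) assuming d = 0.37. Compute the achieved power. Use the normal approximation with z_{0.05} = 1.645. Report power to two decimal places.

power ≈ 0.57

For two equal groups, power = Φ(d·√(n/2) − z_{α}).
d·√(n/2) = 0.37 × √(49/2) = 0.37 × 4.950 = 1.831.
z_β = 1.831 − 1.645 = 0.186.
Power = Φ(0.186) = 0.574.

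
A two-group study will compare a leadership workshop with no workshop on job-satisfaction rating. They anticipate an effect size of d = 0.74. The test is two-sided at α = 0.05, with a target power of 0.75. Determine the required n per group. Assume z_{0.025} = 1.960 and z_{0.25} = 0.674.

n = 26 per group

For two independent groups with equal n: n = 2·((z_{α/2} + z_β) / d)².
z_{α/2} + z_β = 1.960 + 0.674 = 2.634.
n = 2 × (2.634 / 0.74)² = 2 × 3.559² = 2 × 12.67 = 25.3.
Round up to the next whole participant.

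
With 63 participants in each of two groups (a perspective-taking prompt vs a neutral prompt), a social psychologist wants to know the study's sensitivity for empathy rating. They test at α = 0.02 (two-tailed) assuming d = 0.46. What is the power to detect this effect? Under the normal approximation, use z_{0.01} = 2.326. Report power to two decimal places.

For two equal groups, power = Φ(d·√(n/2) − z_{α/2}).
d·√(n/2) = 0.46 × √(63/2) = 0.46 × 5.612 = 2.582.
z_β = 2.582 − 2.326 = 0.256.
Power = Φ(0.256) = 0.601.

power ≈ 0.60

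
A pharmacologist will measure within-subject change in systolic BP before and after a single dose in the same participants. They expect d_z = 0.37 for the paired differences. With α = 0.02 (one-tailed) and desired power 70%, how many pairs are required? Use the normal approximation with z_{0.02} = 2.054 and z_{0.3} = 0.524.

n = 49 pairs

For a paired (one-sample on differences) test: n = ((z_{α} + z_β) / d)².
z_{α} + z_β = 2.054 + 0.524 = 2.578.
n = (2.578 / 0.37)² = 6.968² = 48.55.
Round up.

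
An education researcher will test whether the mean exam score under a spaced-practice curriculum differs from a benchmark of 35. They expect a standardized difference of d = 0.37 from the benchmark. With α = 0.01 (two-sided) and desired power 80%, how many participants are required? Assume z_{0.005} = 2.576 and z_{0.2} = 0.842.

n = 86

For a one-sample test: n = ((z_{α/2} + z_β) / d)².
z_{α/2} + z_β = 2.576 + 0.842 = 3.418.
n = (3.418 / 0.37)² = 9.238² = 85.34.
Round up.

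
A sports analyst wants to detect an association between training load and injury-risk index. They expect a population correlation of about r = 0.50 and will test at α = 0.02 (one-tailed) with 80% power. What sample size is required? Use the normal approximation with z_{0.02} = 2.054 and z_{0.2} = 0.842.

Fisher's z: C = ½·ln((1+r)/(1−r)) = ½·ln(3.0000) = 0.5493.
n = ((z_{α} + z_β)/C)² + 3.
(2.054 + 0.842) / 0.5493 = 2.896 / 0.5493 = 5.272.
n = 5.272² + 3 = 27.80 + 3 = 30.8.
Round up.

n = 31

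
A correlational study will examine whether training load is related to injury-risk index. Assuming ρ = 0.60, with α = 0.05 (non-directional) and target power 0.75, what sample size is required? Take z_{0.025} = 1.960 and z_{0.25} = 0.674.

Fisher's z: C = ½·ln((1+r)/(1−r)) = ½·ln(4.0000) = 0.6931.
n = ((z_{α/2} + z_β)/C)² + 3.
(1.960 + 0.674) / 0.6931 = 2.634 / 0.6931 = 3.800.
n = 3.800² + 3 = 14.44 + 3 = 17.4.
Round up.

n = 18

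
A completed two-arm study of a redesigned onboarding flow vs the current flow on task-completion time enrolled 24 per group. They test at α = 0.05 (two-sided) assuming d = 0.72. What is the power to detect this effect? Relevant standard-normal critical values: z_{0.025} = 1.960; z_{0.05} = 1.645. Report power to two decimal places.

power ≈ 0.70

For two equal groups, power = Φ(d·√(n/2) − z_{α/2}).
d·√(n/2) = 0.72 × √(24/2) = 0.72 × 3.464 = 2.494.
z_β = 2.494 − 1.960 = 0.534.
Power = Φ(0.534) = 0.703.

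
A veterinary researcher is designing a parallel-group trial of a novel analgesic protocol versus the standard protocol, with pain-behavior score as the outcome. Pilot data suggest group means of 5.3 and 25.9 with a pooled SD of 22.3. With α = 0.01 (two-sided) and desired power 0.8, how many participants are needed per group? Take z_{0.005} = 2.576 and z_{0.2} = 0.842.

n = 28 per group

Cohen's d = |M₁ − M₂| / SD_pooled = |5.3 − 25.9| / 22.3 = 20.6 / 22.3 = 0.924.
For two independent groups with equal n: n = 2·((z_{α/2} + z_β) / d)².
z_{α/2} + z_β = 2.576 + 0.842 = 3.418.
n = 2 × (3.418 / 0.924)² = 2 × 3.699² = 2 × 13.68 = 27.4.
Round up to the next whole participant.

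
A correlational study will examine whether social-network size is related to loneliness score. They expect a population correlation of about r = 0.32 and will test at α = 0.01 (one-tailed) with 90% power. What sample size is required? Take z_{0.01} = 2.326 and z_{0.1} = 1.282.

n = 122

Fisher's z: C = ½·ln((1+r)/(1−r)) = ½·ln(1.9412) = 0.3316.
n = ((z_{α} + z_β)/C)² + 3.
(2.326 + 1.282) / 0.3316 = 3.608 / 0.3316 = 10.881.
n = 10.881² + 3 = 118.39 + 3 = 121.4.
Round up.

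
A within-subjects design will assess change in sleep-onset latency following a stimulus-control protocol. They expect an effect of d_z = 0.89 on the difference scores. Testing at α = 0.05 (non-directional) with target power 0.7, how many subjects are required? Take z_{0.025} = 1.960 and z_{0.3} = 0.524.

n = 8 pairs

For a paired (one-sample on differences) test: n = ((z_{α/2} + z_β) / d)².
z_{α/2} + z_β = 1.960 + 0.524 = 2.484.
n = (2.484 / 0.89)² = 2.791² = 7.79.
Round up.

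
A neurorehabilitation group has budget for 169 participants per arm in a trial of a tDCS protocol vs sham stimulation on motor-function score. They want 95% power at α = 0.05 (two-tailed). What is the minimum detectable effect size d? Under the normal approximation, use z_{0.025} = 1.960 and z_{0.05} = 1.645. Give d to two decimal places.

For two independent groups of n = 169 each: d_min = (z_{α/2} + z_β)·√(2/n).
z-sum = 1.960 + 1.645 = 3.605.
d_min = 3.605 × √(2/169) = 3.605 × 0.1088 = 0.392.

d_min ≈ 0.39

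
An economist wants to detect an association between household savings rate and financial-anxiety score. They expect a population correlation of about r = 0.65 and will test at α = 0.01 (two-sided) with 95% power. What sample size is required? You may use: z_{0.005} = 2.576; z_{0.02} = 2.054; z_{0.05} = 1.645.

n = 33

Fisher's z: C = ½·ln((1+r)/(1−r)) = ½·ln(4.7143) = 0.7753.
n = ((z_{α/2} + z_β)/C)² + 3.
(2.576 + 1.645) / 0.7753 = 4.221 / 0.7753 = 5.444.
n = 5.444² + 3 = 29.64 + 3 = 32.6.
Round up.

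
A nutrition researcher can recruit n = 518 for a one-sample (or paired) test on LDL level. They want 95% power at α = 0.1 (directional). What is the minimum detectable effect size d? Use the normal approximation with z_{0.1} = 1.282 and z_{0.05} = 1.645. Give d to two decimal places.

For a single sample (or paired design) of n = 518: d_min = (z_{α} + z_β)/√n.
z-sum = 1.282 + 1.645 = 2.927.
d_min = 2.927 / √518 = 2.927 / 22.760 = 0.129.

d_min ≈ 0.13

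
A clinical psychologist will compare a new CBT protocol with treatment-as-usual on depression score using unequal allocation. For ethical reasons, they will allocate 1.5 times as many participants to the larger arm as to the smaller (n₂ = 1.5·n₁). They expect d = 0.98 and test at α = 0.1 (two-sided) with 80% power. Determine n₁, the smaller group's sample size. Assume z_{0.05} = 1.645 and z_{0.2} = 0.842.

n₁ = 11

With allocation ratio k = n₂/n₁ = 1.5, Var(x̄₁−x̄₂) = σ²(1/n₁ + 1/(k·n₁)) = σ²·(k+1)/(k·n₁).
So n₁ = (1 + 1/k)·((z_{α/2} + z_β)/d)² = 1.667 × (2.487/0.98)².
n₁ = 1.667 × 6.44 = 10.7.
Round up: n₁ = 11, giving n₂ = ⌈1.5 × 11⌉ = ⌈16.5⌉ = 17.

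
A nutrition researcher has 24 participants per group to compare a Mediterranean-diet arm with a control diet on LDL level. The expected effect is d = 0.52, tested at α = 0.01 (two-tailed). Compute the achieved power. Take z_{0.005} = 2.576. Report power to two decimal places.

power ≈ 0.22

For two equal groups, power = Φ(d·√(n/2) − z_{α/2}).
d·√(n/2) = 0.52 × √(24/2) = 0.52 × 3.464 = 1.801.
z_β = 1.801 − 2.576 = -0.775.
Power = Φ(-0.775) = 0.219.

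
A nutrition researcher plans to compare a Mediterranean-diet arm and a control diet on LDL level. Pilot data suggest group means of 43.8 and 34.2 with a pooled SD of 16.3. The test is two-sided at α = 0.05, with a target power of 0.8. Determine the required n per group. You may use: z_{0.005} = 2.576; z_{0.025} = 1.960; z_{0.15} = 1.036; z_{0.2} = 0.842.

Cohen's d = |M₁ − M₂| / SD_pooled = |43.8 − 34.2| / 16.3 = 9.6 / 16.3 = 0.589.
For two independent groups with equal n: n = 2·((z_{α/2} + z_β) / d)².
z_{α/2} + z_β = 1.960 + 0.842 = 2.802.
n = 2 × (2.802 / 0.589)² = 2 × 4.757² = 2 × 22.63 = 45.3.
Round up to the next whole participant.

n = 46 per group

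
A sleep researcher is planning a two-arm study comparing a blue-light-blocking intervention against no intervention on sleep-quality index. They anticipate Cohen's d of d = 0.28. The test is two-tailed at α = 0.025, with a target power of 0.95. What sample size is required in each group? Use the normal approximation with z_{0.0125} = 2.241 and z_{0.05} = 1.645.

n = 386 per group

For two independent groups with equal n: n = 2·((z_{α/2} + z_β) / d)².
z_{α/2} + z_β = 2.241 + 1.645 = 3.886.
n = 2 × (3.886 / 0.28)² = 2 × 13.879² = 2 × 192.61 = 385.2.
Round up to the next whole participant.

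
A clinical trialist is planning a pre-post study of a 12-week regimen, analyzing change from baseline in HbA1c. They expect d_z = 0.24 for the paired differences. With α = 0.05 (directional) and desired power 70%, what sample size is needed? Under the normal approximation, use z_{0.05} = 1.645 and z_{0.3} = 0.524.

n = 82 pairs

For a paired (one-sample on differences) test: n = ((z_{α} + z_β) / d)².
z_{α} + z_β = 1.645 + 0.524 = 2.169.
n = (2.169 / 0.24)² = 9.037² = 81.68.
Round up.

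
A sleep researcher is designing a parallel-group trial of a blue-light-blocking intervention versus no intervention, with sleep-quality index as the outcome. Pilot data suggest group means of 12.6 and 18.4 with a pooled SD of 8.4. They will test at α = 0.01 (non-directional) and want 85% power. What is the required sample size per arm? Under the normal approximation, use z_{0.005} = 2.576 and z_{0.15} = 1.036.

Cohen's d = |M₁ − M₂| / SD_pooled = |12.6 − 18.4| / 8.4 = 5.8 / 8.4 = 0.690.
For two independent groups with equal n: n = 2·((z_{α/2} + z_β) / d)².
z_{α/2} + z_β = 2.576 + 1.036 = 3.612.
n = 2 × (3.612 / 0.690)² = 2 × 5.235² = 2 × 27.40 = 54.8.
Round up to the next whole participant.

n = 55 per group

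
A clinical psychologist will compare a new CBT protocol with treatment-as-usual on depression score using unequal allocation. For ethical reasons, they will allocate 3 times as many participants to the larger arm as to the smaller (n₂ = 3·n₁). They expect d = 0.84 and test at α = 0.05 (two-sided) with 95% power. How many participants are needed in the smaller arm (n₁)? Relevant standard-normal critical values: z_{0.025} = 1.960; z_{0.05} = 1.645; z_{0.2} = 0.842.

n₁ = 25

With allocation ratio k = n₂/n₁ = 3, Var(x̄₁−x̄₂) = σ²(1/n₁ + 1/(k·n₁)) = σ²·(k+1)/(k·n₁).
So n₁ = (1 + 1/k)·((z_{α/2} + z_β)/d)² = 1.333 × (3.605/0.84)².
n₁ = 1.333 × 18.42 = 24.6.
Round up: n₁ = 25, giving n₂ = 3 × 25 = 75.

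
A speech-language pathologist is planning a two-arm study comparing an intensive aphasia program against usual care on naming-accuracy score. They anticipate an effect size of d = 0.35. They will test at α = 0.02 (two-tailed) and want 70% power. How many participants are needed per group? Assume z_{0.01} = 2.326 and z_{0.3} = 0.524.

For two independent groups with equal n: n = 2·((z_{α/2} + z_β) / d)².
z_{α/2} + z_β = 2.326 + 0.524 = 2.850.
n = 2 × (2.850 / 0.35)² = 2 × 8.143² = 2 × 66.31 = 132.6.
Round up to the next whole participant.

n = 133 per group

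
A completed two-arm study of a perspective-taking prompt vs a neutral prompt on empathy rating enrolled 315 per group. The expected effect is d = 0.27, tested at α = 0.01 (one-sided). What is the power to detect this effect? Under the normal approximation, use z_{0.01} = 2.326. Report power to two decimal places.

power ≈ 0.86

For two equal groups, power = Φ(d·√(n/2) − z_{α}).
d·√(n/2) = 0.27 × √(315/2) = 0.27 × 12.550 = 3.388.
z_β = 3.388 − 2.326 = 1.062.
Power = Φ(1.062) = 0.856.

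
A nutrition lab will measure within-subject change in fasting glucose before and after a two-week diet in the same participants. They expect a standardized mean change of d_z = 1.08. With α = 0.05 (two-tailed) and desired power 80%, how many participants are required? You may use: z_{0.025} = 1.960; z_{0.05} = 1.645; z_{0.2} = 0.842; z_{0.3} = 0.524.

For a paired (one-sample on differences) test: n = ((z_{α/2} + z_β) / d)².
z_{α/2} + z_β = 1.960 + 0.842 = 2.802.
n = (2.802 / 1.08)² = 2.594² = 6.73.
Round up.

n = 7 pairs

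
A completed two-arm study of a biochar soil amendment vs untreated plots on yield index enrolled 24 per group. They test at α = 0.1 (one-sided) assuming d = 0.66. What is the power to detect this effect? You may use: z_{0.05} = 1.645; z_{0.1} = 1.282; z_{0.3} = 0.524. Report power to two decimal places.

For two equal groups, power = Φ(d·√(n/2) − z_{α}).
d·√(n/2) = 0.66 × √(24/2) = 0.66 × 3.464 = 2.286.
z_β = 2.286 − 1.282 = 1.004.
Power = Φ(1.004) = 0.842.

power ≈ 0.84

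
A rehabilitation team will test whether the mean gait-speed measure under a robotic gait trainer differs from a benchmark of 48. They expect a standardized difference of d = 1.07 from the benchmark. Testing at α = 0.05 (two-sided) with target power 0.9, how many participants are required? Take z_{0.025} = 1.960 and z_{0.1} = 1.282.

n = 10

For a one-sample test: n = ((z_{α/2} + z_β) / d)².
z_{α/2} + z_β = 1.960 + 1.282 = 3.242.
n = (3.242 / 1.07)² = 3.030² = 9.18.
Round up.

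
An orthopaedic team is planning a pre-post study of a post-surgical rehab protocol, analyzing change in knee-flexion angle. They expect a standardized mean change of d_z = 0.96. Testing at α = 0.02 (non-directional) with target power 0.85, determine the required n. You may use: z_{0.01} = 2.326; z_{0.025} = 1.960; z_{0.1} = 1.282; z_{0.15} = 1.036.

For a paired (one-sample on differences) test: n = ((z_{α/2} + z_β) / d)².
z_{α/2} + z_β = 2.326 + 1.036 = 3.362.
n = (3.362 / 0.96)² = 3.502² = 12.26.
Round up.

n = 13 pairs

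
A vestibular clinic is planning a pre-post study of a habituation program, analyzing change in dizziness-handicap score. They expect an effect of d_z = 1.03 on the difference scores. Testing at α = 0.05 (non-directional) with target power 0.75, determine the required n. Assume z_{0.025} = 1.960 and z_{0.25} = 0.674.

n = 7 pairs

For a paired (one-sample on differences) test: n = ((z_{α/2} + z_β) / d)².
z_{α/2} + z_β = 1.960 + 0.674 = 2.634.
n = (2.634 / 1.03)² = 2.557² = 6.54.
Round up.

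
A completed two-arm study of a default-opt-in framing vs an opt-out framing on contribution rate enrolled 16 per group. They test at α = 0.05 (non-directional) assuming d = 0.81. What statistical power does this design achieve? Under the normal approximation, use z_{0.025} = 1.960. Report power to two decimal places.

For two equal groups, power = Φ(d·√(n/2) − z_{α/2}).
d·√(n/2) = 0.81 × √(16/2) = 0.81 × 2.828 = 2.291.
z_β = 2.291 − 1.960 = 0.331.
Power = Φ(0.331) = 0.630.

power ≈ 0.63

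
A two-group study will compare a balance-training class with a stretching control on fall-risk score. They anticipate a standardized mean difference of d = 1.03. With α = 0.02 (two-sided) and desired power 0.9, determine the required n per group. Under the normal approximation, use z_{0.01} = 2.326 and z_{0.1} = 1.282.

For two independent groups with equal n: n = 2·((z_{α/2} + z_β) / d)².
z_{α/2} + z_β = 2.326 + 1.282 = 3.608.
n = 2 × (3.608 / 1.03)² = 2 × 3.503² = 2 × 12.27 = 24.5.
Round up to the next whole participant.

n = 25 per group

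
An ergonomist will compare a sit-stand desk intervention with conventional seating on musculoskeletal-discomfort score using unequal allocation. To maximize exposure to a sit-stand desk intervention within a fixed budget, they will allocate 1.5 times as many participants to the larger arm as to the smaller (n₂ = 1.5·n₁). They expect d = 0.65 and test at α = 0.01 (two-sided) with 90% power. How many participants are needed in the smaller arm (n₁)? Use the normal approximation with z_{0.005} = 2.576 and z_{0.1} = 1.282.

With allocation ratio k = n₂/n₁ = 1.5, Var(x̄₁−x̄₂) = σ²(1/n₁ + 1/(k·n₁)) = σ²·(k+1)/(k·n₁).
So n₁ = (1 + 1/k)·((z_{α/2} + z_β)/d)² = 1.667 × (3.858/0.65)².
n₁ = 1.667 × 35.23 = 58.7.
Round up: n₁ = 59, giving n₂ = ⌈1.5 × 59⌉ = ⌈88.5⌉ = 89.

n₁ = 59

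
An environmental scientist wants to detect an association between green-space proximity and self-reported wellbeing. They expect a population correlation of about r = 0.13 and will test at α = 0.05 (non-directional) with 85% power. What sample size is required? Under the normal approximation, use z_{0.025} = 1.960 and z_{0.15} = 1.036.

Fisher's z: C = ½·ln((1+r)/(1−r)) = ½·ln(1.2989) = 0.1307.
n = ((z_{α/2} + z_β)/C)² + 3.
(1.960 + 1.036) / 0.1307 = 2.996 / 0.1307 = 22.923.
n = 22.923² + 3 = 525.45 + 3 = 528.5.
Round up.

n = 529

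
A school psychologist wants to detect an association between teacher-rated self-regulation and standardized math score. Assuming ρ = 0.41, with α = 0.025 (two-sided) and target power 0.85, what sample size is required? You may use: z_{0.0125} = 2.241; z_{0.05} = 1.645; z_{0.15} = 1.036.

Fisher's z: C = ½·ln((1+r)/(1−r)) = ½·ln(2.3898) = 0.4356.
n = ((z_{α/2} + z_β)/C)² + 3.
(2.241 + 1.036) / 0.4356 = 3.277 / 0.4356 = 7.523.
n = 7.523² + 3 = 56.59 + 3 = 59.6.
Round up.

n = 60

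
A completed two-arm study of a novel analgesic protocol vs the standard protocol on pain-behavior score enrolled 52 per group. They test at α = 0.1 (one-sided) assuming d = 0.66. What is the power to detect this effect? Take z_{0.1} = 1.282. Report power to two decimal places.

For two equal groups, power = Φ(d·√(n/2) − z_{α}).
d·√(n/2) = 0.66 × √(52/2) = 0.66 × 5.099 = 3.365.
z_β = 3.365 − 1.282 = 2.083.
Power = Φ(2.083) = 0.981.

power ≈ 0.98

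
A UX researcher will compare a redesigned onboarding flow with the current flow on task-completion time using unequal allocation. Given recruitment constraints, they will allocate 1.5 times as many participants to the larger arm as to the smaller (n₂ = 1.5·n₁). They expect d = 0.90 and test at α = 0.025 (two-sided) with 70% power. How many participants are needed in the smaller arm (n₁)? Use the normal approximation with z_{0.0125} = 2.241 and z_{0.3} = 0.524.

With allocation ratio k = n₂/n₁ = 1.5, Var(x̄₁−x̄₂) = σ²(1/n₁ + 1/(k·n₁)) = σ²·(k+1)/(k·n₁).
So n₁ = (1 + 1/k)·((z_{α/2} + z_β)/d)² = 1.667 × (2.765/0.90)².
n₁ = 1.667 × 9.44 = 15.7.
Round up: n₁ = 16, giving n₂ = 1.5 × 16 = 24.

n₁ = 16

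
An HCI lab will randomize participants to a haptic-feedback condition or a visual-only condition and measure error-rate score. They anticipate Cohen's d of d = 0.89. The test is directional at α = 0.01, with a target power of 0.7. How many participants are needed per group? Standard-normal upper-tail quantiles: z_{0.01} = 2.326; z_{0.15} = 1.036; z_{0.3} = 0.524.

n = 21 per group

For two independent groups with equal n: n = 2·((z_{α} + z_β) / d)².
z_{α} + z_β = 2.326 + 0.524 = 2.850.
n = 2 × (2.850 / 0.89)² = 2 × 3.202² = 2 × 10.25 = 20.5.
Round up to the next whole participant.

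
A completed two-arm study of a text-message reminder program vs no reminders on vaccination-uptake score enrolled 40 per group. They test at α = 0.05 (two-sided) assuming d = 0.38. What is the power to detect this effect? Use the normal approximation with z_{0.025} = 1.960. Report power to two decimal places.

For two equal groups, power = Φ(d·√(n/2) − z_{α/2}).
d·√(n/2) = 0.38 × √(40/2) = 0.38 × 4.472 = 1.699.
z_β = 1.699 − 1.960 = -0.261.
Power = Φ(-0.261) = 0.397.

power ≈ 0.40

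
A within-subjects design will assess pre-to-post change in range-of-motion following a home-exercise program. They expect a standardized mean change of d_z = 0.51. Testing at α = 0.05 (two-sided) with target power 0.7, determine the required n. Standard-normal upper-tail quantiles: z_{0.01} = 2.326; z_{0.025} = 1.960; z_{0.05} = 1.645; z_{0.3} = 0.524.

n = 24 pairs

For a paired (one-sample on differences) test: n = ((z_{α/2} + z_β) / d)².
z_{α/2} + z_β = 1.960 + 0.524 = 2.484.
n = (2.484 / 0.51)² = 4.871² = 23.72.
Round up.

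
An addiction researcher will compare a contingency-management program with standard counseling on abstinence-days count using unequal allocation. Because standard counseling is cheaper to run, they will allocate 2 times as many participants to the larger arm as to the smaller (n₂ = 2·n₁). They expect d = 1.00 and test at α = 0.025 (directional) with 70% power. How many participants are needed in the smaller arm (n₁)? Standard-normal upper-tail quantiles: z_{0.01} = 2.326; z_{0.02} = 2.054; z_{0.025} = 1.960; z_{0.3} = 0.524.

n₁ = 10

With allocation ratio k = n₂/n₁ = 2, Var(x̄₁−x̄₂) = σ²(1/n₁ + 1/(k·n₁)) = σ²·(k+1)/(k·n₁).
So n₁ = (1 + 1/k)·((z_{α} + z_β)/d)² = 1.500 × (2.484/1.00)².
n₁ = 1.500 × 6.17 = 9.3.
Round up: n₁ = 10, giving n₂ = 2 × 10 = 20.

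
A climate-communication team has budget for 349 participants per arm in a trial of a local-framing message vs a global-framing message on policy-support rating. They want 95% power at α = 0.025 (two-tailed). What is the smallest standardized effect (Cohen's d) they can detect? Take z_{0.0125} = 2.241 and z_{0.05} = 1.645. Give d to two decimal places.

d_min ≈ 0.29

For two independent groups of n = 349 each: d_min = (z_{α/2} + z_β)·√(2/n).
z-sum = 2.241 + 1.645 = 3.886.
d_min = 3.886 × √(2/349) = 3.886 × 0.0757 = 0.294.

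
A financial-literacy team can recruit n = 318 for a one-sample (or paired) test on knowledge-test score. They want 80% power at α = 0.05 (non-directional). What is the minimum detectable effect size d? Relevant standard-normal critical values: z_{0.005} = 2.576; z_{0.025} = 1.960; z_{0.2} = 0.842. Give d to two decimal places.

d_min ≈ 0.16

For a single sample (or paired design) of n = 318: d_min = (z_{α/2} + z_β)/√n.
z-sum = 1.960 + 0.842 = 2.802.
d_min = 2.802 / √318 = 2.802 / 17.833 = 0.157.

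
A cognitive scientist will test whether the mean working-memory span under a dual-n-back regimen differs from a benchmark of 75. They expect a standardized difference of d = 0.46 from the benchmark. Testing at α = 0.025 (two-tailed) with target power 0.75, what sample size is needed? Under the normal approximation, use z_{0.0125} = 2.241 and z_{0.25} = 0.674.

For a one-sample test: n = ((z_{α/2} + z_β) / d)².
z_{α/2} + z_β = 2.241 + 0.674 = 2.915.
n = (2.915 / 0.46)² = 6.337² = 40.16.
Round up.

n = 41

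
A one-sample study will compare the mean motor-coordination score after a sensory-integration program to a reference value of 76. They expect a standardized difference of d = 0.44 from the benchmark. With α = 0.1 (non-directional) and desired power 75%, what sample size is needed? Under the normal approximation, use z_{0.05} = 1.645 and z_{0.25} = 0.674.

For a one-sample test: n = ((z_{α/2} + z_β) / d)².
z_{α/2} + z_β = 1.645 + 0.674 = 2.319.
n = (2.319 / 0.44)² = 5.270² = 27.78.
Round up.

n = 28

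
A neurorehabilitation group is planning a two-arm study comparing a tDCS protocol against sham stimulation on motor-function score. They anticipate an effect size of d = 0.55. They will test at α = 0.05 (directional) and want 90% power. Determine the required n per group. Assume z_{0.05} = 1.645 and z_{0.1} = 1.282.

For two independent groups with equal n: n = 2·((z_{α} + z_β) / d)².
z_{α} + z_β = 1.645 + 1.282 = 2.927.
n = 2 × (2.927 / 0.55)² = 2 × 5.322² = 2 × 28.32 = 56.6.
Round up to the next whole participant.

n = 57 per group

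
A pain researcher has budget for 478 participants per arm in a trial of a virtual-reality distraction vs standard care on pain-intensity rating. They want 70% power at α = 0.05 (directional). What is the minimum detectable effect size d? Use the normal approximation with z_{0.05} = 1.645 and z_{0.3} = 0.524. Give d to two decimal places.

For two independent groups of n = 478 each: d_min = (z_{α} + z_β)·√(2/n).
z-sum = 1.645 + 0.524 = 2.169.
d_min = 2.169 × √(2/478) = 2.169 × 0.0647 = 0.140.

d_min ≈ 0.14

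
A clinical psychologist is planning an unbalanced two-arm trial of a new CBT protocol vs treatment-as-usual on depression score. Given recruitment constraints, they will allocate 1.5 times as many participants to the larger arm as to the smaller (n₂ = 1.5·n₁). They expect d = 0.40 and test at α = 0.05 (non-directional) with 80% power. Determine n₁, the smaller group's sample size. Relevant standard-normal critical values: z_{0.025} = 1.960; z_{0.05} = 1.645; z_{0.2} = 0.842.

With allocation ratio k = n₂/n₁ = 1.5, Var(x̄₁−x̄₂) = σ²(1/n₁ + 1/(k·n₁)) = σ²·(k+1)/(k·n₁).
So n₁ = (1 + 1/k)·((z_{α/2} + z_β)/d)² = 1.667 × (2.802/0.40)².
n₁ = 1.667 × 49.07 = 81.8.
Round up: n₁ = 82, giving n₂ = 1.5 × 82 = 123.

n₁ = 82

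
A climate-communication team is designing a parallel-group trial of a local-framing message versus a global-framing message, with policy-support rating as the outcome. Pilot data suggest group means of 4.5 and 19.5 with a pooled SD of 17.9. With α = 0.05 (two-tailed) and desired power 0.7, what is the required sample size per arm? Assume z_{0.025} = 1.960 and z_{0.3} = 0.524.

Cohen's d = |M₁ − M₂| / SD_pooled = |4.5 − 19.5| / 17.9 = 15.0 / 17.9 = 0.838.
For two independent groups with equal n: n = 2·((z_{α/2} + z_β) / d)².
z_{α/2} + z_β = 1.960 + 0.524 = 2.484.
n = 2 × (2.484 / 0.838)² = 2 × 2.964² = 2 × 8.79 = 17.6.
Round up to the next whole participant.

n = 18 per group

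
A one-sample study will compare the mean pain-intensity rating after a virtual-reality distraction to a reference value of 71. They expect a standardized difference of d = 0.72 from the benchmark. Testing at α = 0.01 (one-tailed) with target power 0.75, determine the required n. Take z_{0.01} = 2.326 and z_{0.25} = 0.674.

n = 18

For a one-sample test: n = ((z_{α} + z_β) / d)².
z_{α} + z_β = 2.326 + 0.674 = 3.000.
n = (3.000 / 0.72)² = 4.167² = 17.36.
Round up.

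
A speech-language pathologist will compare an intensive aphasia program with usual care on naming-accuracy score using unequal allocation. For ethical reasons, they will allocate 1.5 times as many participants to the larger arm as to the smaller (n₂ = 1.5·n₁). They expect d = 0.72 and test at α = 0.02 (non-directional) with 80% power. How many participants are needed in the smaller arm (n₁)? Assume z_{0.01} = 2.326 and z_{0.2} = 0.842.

With allocation ratio k = n₂/n₁ = 1.5, Var(x̄₁−x̄₂) = σ²(1/n₁ + 1/(k·n₁)) = σ²·(k+1)/(k·n₁).
So n₁ = (1 + 1/k)·((z_{α/2} + z_β)/d)² = 1.667 × (3.168/0.72)².
n₁ = 1.667 × 19.36 = 32.3.
Round up: n₁ = 33, giving n₂ = ⌈1.5 × 33⌉ = ⌈49.5⌉ = 50.

n₁ = 33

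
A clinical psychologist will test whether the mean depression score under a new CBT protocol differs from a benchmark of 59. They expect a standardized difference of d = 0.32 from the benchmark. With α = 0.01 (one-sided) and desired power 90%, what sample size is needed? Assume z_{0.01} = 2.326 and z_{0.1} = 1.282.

For a one-sample test: n = ((z_{α} + z_β) / d)².
z_{α} + z_β = 2.326 + 1.282 = 3.608.
n = (3.608 / 0.32)² = 11.275² = 127.13.
Round up.

n = 128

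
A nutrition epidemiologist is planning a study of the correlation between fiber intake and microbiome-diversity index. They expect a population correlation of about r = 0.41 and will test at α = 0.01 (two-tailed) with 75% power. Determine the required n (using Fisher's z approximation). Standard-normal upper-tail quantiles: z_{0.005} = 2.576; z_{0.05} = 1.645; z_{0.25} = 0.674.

Fisher's z: C = ½·ln((1+r)/(1−r)) = ½·ln(2.3898) = 0.4356.
n = ((z_{α/2} + z_β)/C)² + 3.
(2.576 + 0.674) / 0.4356 = 3.250 / 0.4356 = 7.461.
n = 7.461² + 3 = 55.67 + 3 = 58.7.
Round up.

n = 59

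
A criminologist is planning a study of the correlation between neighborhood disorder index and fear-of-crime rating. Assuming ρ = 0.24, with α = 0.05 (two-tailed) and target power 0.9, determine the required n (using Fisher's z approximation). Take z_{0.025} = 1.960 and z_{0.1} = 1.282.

Fisher's z: C = ½·ln((1+r)/(1−r)) = ½·ln(1.6316) = 0.2448.
n = ((z_{α/2} + z_β)/C)² + 3.
(1.960 + 1.282) / 0.2448 = 3.242 / 0.2448 = 13.243.
n = 13.243² + 3 = 175.39 + 3 = 178.4.
Round up.

n = 179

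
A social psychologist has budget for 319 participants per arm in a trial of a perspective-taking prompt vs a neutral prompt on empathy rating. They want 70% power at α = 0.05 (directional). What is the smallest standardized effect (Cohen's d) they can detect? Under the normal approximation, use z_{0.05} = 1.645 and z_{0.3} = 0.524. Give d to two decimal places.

For two independent groups of n = 319 each: d_min = (z_{α} + z_β)·√(2/n).
z-sum = 1.645 + 0.524 = 2.169.
d_min = 2.169 × √(2/319) = 2.169 × 0.0792 = 0.172.

d_min ≈ 0.17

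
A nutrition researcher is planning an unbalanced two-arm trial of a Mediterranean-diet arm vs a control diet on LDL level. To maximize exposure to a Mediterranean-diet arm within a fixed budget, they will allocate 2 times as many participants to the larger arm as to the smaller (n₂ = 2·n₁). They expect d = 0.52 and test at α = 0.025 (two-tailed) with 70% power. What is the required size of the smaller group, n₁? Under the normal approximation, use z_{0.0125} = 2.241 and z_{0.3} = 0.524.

n₁ = 43

With allocation ratio k = n₂/n₁ = 2, Var(x̄₁−x̄₂) = σ²(1/n₁ + 1/(k·n₁)) = σ²·(k+1)/(k·n₁).
So n₁ = (1 + 1/k)·((z_{α/2} + z_β)/d)² = 1.500 × (2.765/0.52)².
n₁ = 1.500 × 28.27 = 42.4.
Round up: n₁ = 43, giving n₂ = 2 × 43 = 86.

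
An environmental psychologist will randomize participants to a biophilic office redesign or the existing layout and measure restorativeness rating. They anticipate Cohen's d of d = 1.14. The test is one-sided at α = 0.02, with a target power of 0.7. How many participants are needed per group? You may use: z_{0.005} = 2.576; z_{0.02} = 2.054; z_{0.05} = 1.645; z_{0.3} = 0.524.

n = 11 per group

For two independent groups with equal n: n = 2·((z_{α} + z_β) / d)².
z_{α} + z_β = 2.054 + 0.524 = 2.578.
n = 2 × (2.578 / 1.14)² = 2 × 2.261² = 2 × 5.11 = 10.2.
Round up to the next whole participant.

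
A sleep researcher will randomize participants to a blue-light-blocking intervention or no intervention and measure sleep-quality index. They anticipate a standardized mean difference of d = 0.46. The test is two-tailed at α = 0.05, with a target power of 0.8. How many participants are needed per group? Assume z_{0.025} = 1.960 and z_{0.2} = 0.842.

n = 75 per group

For two independent groups with equal n: n = 2·((z_{α/2} + z_β) / d)².
z_{α/2} + z_β = 1.960 + 0.842 = 2.802.
n = 2 × (2.802 / 0.46)² = 2 × 6.091² = 2 × 37.10 = 74.2.
Round up to the next whole participant.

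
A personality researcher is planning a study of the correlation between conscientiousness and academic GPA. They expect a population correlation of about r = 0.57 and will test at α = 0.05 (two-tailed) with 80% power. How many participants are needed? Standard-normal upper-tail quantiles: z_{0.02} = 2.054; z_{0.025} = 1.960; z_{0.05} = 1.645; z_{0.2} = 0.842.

n = 22

Fisher's z: C = ½·ln((1+r)/(1−r)) = ½·ln(3.6512) = 0.6475.
n = ((z_{α/2} + z_β)/C)² + 3.
(1.960 + 0.842) / 0.6475 = 2.802 / 0.6475 = 4.327.
n = 4.327² + 3 = 18.73 + 3 = 21.7.
Round up.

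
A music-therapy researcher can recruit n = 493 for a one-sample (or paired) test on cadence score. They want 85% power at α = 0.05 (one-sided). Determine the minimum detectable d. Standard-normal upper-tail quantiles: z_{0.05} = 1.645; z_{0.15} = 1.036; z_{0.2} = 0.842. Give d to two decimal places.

For a single sample (or paired design) of n = 493: d_min = (z_{α} + z_β)/√n.
z-sum = 1.645 + 1.036 = 2.681.
d_min = 2.681 / √493 = 2.681 / 22.204 = 0.121.

d_min ≈ 0.12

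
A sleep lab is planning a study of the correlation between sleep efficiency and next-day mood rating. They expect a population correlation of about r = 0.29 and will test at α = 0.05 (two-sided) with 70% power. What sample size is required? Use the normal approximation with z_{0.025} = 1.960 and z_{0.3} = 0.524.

Fisher's z: C = ½·ln((1+r)/(1−r)) = ½·ln(1.8169) = 0.2986.
n = ((z_{α/2} + z_β)/C)² + 3.
(1.960 + 0.524) / 0.2986 = 2.484 / 0.2986 = 8.319.
n = 8.319² + 3 = 69.20 + 3 = 72.2.
Round up.

n = 73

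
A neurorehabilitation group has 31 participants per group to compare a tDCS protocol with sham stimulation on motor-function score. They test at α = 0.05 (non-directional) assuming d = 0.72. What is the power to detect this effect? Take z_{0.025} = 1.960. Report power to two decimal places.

For two equal groups, power = Φ(d·√(n/2) − z_{α/2}).
d·√(n/2) = 0.72 × √(31/2) = 0.72 × 3.937 = 2.835.
z_β = 2.835 − 1.960 = 0.875.
Power = Φ(0.875) = 0.809.

power ≈ 0.81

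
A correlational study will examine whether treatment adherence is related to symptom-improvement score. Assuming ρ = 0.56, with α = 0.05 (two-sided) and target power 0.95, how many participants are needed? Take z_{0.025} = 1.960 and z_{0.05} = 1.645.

n = 36

Fisher's z: C = ½·ln((1+r)/(1−r)) = ½·ln(3.5455) = 0.6328.
n = ((z_{α/2} + z_β)/C)² + 3.
(1.960 + 1.645) / 0.6328 = 3.605 / 0.6328 = 5.697.
n = 5.697² + 3 = 32.45 + 3 = 35.5.
Round up.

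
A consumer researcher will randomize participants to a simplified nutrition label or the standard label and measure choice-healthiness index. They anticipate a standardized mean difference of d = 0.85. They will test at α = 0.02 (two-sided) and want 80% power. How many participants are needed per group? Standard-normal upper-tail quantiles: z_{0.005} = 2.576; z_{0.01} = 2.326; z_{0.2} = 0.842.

For two independent groups with equal n: n = 2·((z_{α/2} + z_β) / d)².
z_{α/2} + z_β = 2.326 + 0.842 = 3.168.
n = 2 × (3.168 / 0.85)² = 2 × 3.727² = 2 × 13.89 = 27.8.
Round up to the next whole participant.

n = 28 per group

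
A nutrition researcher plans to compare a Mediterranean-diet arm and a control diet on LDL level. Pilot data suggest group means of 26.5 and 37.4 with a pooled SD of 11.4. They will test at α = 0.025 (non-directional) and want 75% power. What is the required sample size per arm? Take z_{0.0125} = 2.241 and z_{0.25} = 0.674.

n = 19 per group

Cohen's d = |M₁ − M₂| / SD_pooled = |26.5 − 37.4| / 11.4 = 10.9 / 11.4 = 0.956.
For two independent groups with equal n: n = 2·((z_{α/2} + z_β) / d)².
z_{α/2} + z_β = 2.241 + 0.674 = 2.915.
n = 2 × (2.915 / 0.956)² = 2 × 3.049² = 2 × 9.30 = 18.6.
Round up to the next whole participant.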